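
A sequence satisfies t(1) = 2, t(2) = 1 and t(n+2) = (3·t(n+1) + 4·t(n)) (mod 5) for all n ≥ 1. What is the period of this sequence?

10

We have t(1) = 2, t(2) = 1, t(3) = 1, t(4) = 2, t(5) = 0, t(6) = 3, t(7) = 4, t(8) = 4, t(9) = 3, t(10) = 0, t(11) = 2, t(12) = 1.
Since (t(11), t(12)) = (t(1), t(2)) = (2, 1) (two consecutive terms determine the rest), the sequence is periodic with period 10.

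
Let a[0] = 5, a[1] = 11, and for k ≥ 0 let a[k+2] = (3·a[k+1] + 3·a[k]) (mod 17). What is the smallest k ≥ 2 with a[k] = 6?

We have a[0] = 5; a[1] = 11; a[2] = 14; a[3] = 7; a[4] = 12; a[5] = 6; a[6] = 3; a[7] = 10; a[8] = 5; a[9] = 11.
Since (a[8], a[9]) = (a[0], a[1]) = (5, 11) (two consecutive terms determine the rest), the sequence is periodic with period 8.
The value 6 first appears (with k ≥ 2) at a[5].

5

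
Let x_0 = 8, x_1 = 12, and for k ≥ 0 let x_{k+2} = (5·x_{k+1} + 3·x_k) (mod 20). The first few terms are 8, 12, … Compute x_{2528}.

Computing terms: x_0 = 8,  x_1 = 12,  x_2 = 4,  x_3 = 16,  x_4 = 12,  x_5 = 8,  x_6 = 16,  x_7 = 4,  x_8 = 8,  x_9 = 12.
Since (x_8, x_9) = (x_0, x_1) = (8, 12) (two consecutive terms determine the rest), the sequence is periodic with period 8.
(2528 - 0) mod 8 = 0, so x_{2528} = x_0 = 8.

8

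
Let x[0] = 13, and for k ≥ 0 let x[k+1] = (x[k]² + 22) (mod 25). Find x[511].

21

Listing terms: x[0] = 13, x[1] = 16, x[2] = 3, x[3] = 6, x[4] = 8, x[5] = 11, x[6] = 18, x[7] = 21, x[8] = 13.
The sequence repeats with period 8.
So x[511] = x[0 + ((511-0) mod 8)] = x[7] = 21.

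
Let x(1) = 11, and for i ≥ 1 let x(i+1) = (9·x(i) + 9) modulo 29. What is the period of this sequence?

Computing terms: x(1) = 11,  x(2) = 21,  x(3) = 24,  x(4) = 22,  x(5) = 4,  x(6) = 16,  x(7) = 8,  x(8) = 23,  x(9) = 13,  x(10) = 10,  x(11) = 12,  x(12) = 1,  x(13) = 18,  x(14) = 26,  x(15) = 11.
The sequence repeats with period 14.

14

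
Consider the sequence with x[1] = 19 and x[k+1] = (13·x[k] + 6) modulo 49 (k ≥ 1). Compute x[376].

43

Listing terms: x[1] = 19,  x[2] = 8,  x[3] = 12,  x[4] = 15,  x[5] = 5,  x[6] = 22,  x[7] = 47,  x[8] = 29,  x[9] = 40,  x[10] = 36,  x[11] = 33,  x[12] = 43,  x[13] = 26,  x[14] = 1,  x[15] = 19.
Since x[15] = x[1] = 19, the sequence is periodic with period 14.
(376 - 1) mod 14 = 11, so x[376] = x[12] = 43.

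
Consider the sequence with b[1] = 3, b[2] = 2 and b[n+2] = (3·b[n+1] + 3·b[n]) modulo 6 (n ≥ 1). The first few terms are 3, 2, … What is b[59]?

Listing terms: b[1] = 3, b[2] = 2, b[3] = 3, b[4] = 3, b[5] = 0, b[6] = 3, b[7] = 3.
Since (b[6], b[7]) = (b[3], b[4]) = (3, 3) (two consecutive terms determine the rest), the sequence is eventually periodic: after a pre-period of length 2 it cycles with period 3.
For n ≥ 3, b[n] depends only on (n - 3) mod 3. (59 - 3) mod 3 = 2, so b[59] = b[5] = 0.

0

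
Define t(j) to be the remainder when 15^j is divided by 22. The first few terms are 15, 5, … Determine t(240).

Listing terms: t(1) = 15,  t(2) = 5,  t(3) = 9,  t(4) = 3,  t(5) = 1,  t(6) = 15.
The sequence repeats with period 5.
(240 - 1) mod 5 = 4, so t(240) = t(5) = 1.

1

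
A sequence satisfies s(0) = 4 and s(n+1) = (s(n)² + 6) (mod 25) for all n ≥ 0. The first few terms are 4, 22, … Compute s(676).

17

Computing terms: s(0) = 4, s(1) = 22, s(2) = 15, s(3) = 6, s(4) = 17, s(5) = 20, s(6) = 6.
Since s(6) = s(3) = 6, the sequence is eventually periodic: after a pre-period of length 3 it cycles with period 3.
For n ≥ 3, s(n) depends only on (n - 3) mod 3. (676 - 3) mod 3 = 1, so s(676) = s(4) = 17.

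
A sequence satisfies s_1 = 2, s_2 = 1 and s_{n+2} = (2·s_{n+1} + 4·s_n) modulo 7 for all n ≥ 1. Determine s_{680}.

3

We have s_1 = 2,  s_2 = 1,  s_3 = 3,  s_4 = 3,  s_5 = 4,  s_6 = 6,  s_7 = 0,  s_8 = 3,  s_9 = 6,  s_{10} = 3,  s_{11} = 2,  s_{12} = 2,  s_{13} = 5,  s_{14} = 4,  s_{15} = 0,  s_{16} = 2,  s_{17} = 4,  s_{18} = 2,  s_{19} = 6,  s_{20} = 6,  s_{21} = 1,  s_{22} = 5,  s_{23} = 0,  s_{24} = 6,  s_{25} = 5,  s_{26} = 6,  s_{27} = 4,  s_{28} = 4,  s_{29} = 3,  s_{30} = 1,  s_{31} = 0,  s_{32} = 4,  s_{33} = 1,  s_{34} = 4,  s_{35} = 5,  s_{36} = 5,  s_{37} = 2,  s_{38} = 3,  s_{39} = 0,  s_{40} = 5,  s_{41} = 3,  s_{42} = 5,  s_{43} = 1,  s_{44} = 1,  s_{45} = 6,  s_{46} = 2,  s_{47} = 0,  s_{48} = 1,  s_{49} = 2,  s_{50} = 1.
The sequence repeats with period 48.
(680 - 1) mod 48 = 7, so s_{680} = s_8 = 3.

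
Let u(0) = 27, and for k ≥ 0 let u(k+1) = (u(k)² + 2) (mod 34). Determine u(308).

21

Computing terms: u(0) = 27,  u(1) = 17,  u(2) = 19,  u(3) = 23,  u(4) = 21,  u(5) = 1,  u(6) = 3,  u(7) = 11,  u(8) = 21.
Since u(8) = u(4) = 21, the sequence is eventually periodic: after a pre-period of length 4 it cycles with period 4.
For k ≥ 4, u(k) depends only on (k - 4) mod 4. (308 - 4) mod 4 = 0, so u(308) = u(4) = 21.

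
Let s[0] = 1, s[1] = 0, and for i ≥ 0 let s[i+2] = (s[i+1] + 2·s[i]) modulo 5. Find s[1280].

We have s[0] = 1; s[1] = 0; s[2] = 2; s[3] = 2; s[4] = 1; s[5] = 0.
Since (s[4], s[5]) = (s[0], s[1]) = (1, 0) (two consecutive terms determine the rest), the sequence is periodic with period 4.
(1280 - 0) mod 4 = 0, so s[1280] = s[0] = 1.

1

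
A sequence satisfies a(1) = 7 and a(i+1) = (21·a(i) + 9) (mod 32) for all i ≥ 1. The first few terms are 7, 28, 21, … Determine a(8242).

Computing terms: a(1) = 7,  a(2) = 28,  a(3) = 21,  a(4) = 2,  a(5) = 19,  a(6) = 24,  a(7) = 1,  a(8) = 30,  a(9) = 31,  a(10) = 20,  a(11) = 13,  a(12) = 26,  a(13) = 11,  a(14) = 16,  a(15) = 25,  a(16) = 22,  a(17) = 23,  a(18) = 12,  a(19) = 5,  a(20) = 18,  a(21) = 3,  a(22) = 8,  a(23) = 17,  a(24) = 14,  a(25) = 15,  a(26) = 4,  a(27) = 29,  a(28) = 10,  a(29) = 27,  a(30) = 0,  a(31) = 9,  a(32) = 6,  a(33) = 7.
Since a(33) = a(1) = 7, the sequence is periodic with period 32.
So a(8242) = a(1 + ((8242-1) mod 32)) = a(18) = 12.

12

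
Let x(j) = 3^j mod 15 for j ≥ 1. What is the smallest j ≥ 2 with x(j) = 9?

2

Computing terms: x(1) = 3,  x(2) = 9,  x(3) = 12,  x(4) = 6,  x(5) = 3.
Since x(5) = x(1) = 3, the sequence is periodic with period 4.
The value 9 first appears (with j ≥ 2) at x(2).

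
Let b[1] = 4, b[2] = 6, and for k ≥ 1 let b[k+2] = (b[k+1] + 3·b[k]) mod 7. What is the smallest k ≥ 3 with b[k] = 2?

6

Listing terms: b[1] = 4,  b[2] = 6,  b[3] = 4,  b[4] = 1,  b[5] = 6,  b[6] = 2,  b[7] = 6,  b[8] = 5,  b[9] = 2,  b[10] = 3,  b[11] = 2,  b[12] = 4,  b[13] = 3,  b[14] = 1,  b[15] = 3,  b[16] = 6,  b[17] = 1,  b[18] = 5,  b[19] = 1,  b[20] = 2,  b[21] = 5,  b[22] = 4,  b[23] = 5,  b[24] = 3,  b[25] = 4,  b[26] = 6.
Since (b[25], b[26]) = (b[1], b[2]) = (4, 6) (two consecutive terms determine the rest), the sequence is periodic with period 24.
The value 2 first appears (with k ≥ 3) at b[6].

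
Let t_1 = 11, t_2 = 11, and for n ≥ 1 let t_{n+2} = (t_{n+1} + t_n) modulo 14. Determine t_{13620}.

12

Listing terms: t_1 = 11,  t_2 = 11,  t_3 = 8,  t_4 = 5,  t_5 = 13,  t_6 = 4,  t_7 = 3,  t_8 = 7,  t_9 = 10,  t_{10} = 3,  t_{11} = 13,  t_{12} = 2,  t_{13} = 1,  t_{14} = 3,  t_{15} = 4,  t_{16} = 7,  t_{17} = 11,  t_{18} = 4,  t_{19} = 1,  t_{20} = 5,  t_{21} = 6,  t_{22} = 11,  t_{23} = 3,  t_{24} = 0,  t_{25} = 3,  t_{26} = 3,  t_{27} = 6,  t_{28} = 9,  t_{29} = 1,  t_{30} = 10,  t_{31} = 11,  t_{32} = 7,  t_{33} = 4,  t_{34} = 11,  t_{35} = 1,  t_{36} = 12,  t_{37} = 13,  t_{38} = 11,  t_{39} = 10,  t_{40} = 7,  t_{41} = 3,  t_{42} = 10,  t_{43} = 13,  t_{44} = 9,  t_{45} = 8,  t_{46} = 3,  t_{47} = 11,  t_{48} = 0,  t_{49} = 11,  t_{50} = 11.
The sequence repeats with period 48.
(13620 - 1) mod 48 = 35, so t_{13620} = t_{36} = 12.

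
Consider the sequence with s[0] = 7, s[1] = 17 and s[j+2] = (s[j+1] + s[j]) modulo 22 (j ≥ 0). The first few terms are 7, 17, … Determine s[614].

10

Computing terms: s[0] = 7,  s[1] = 17,  s[2] = 2,  s[3] = 19,  s[4] = 21,  s[5] = 18,  s[6] = 17,  s[7] = 13,  s[8] = 8,  s[9] = 21,  s[10] = 7,  s[11] = 6,  s[12] = 13,  s[13] = 19,  s[14] = 10,  s[15] = 7,  s[16] = 17.
Since (s[15], s[16]) = (s[0], s[1]) = (7, 17) (two consecutive terms determine the rest), the sequence is periodic with period 15.
(614 - 0) mod 15 = 14, so s[614] = s[14] = 10.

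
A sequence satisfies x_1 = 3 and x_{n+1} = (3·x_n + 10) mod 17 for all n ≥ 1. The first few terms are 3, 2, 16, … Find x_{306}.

Computing terms: x_1 = 3, x_2 = 2, x_3 = 16, x_4 = 7, x_5 = 14, x_6 = 1, x_7 = 13, x_8 = 15, x_9 = 4, x_{10} = 5, x_{11} = 8, x_{12} = 0, x_{13} = 10, x_{14} = 6, x_{15} = 11, x_{16} = 9, x_{17} = 3.
The sequence repeats with period 16.
(306 - 1) mod 16 = 1, so x_{306} = x_2 = 2.

2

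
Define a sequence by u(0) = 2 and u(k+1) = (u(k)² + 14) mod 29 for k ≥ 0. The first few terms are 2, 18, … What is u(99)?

27

u(0) = 2, u(1) = 18, u(2) = 19, u(3) = 27, u(4) = 18.
Since u(4) = u(1) = 18, the sequence is eventually periodic: after a pre-period of length 1 it cycles with period 3.
For k ≥ 1, u(k) depends only on (k - 1) mod 3. (99 - 1) mod 3 = 2, so u(99) = u(3) = 27.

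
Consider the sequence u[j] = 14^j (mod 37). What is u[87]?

u[1] = 14, u[2] = 11, u[3] = 6, u[4] = 10, u[5] = 29, u[6] = 36, u[7] = 23, u[8] = 26, u[9] = 31, u[10] = 27, u[11] = 8, u[12] = 1, u[13] = 14.
Since u[13] = u[1] = 14, the sequence is periodic with period 12.
(87 - 1) mod 12 = 2, so u[87] = u[3] = 6.

6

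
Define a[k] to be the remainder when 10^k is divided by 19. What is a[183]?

We have a[0] = 1, a[1] = 10, a[2] = 5, a[3] = 12, a[4] = 6, a[5] = 3, a[6] = 11, a[7] = 15, a[8] = 17, a[9] = 18, a[10] = 9, a[11] = 14, a[12] = 7, a[13] = 13, a[14] = 16, a[15] = 8, a[16] = 4, a[17] = 2, a[18] = 1.
The sequence repeats with period 18.
(183 - 0) mod 18 = 3, so a[183] = a[3] = 12.

12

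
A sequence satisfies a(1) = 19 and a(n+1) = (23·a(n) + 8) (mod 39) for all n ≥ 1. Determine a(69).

25

Listing terms: a(1) = 19; a(2) = 16; a(3) = 25; a(4) = 37; a(5) = 1; a(6) = 31; a(7) = 19.
The sequence repeats with period 6.
(69 - 1) mod 6 = 2, so a(69) = a(3) = 25.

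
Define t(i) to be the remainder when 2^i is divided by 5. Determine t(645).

2

t(1) = 2; t(2) = 4; t(3) = 3; t(4) = 1; t(5) = 2.
Since t(5) = t(1) = 2, the sequence is periodic with period 4.
So t(645) = t(1 + ((645-1) mod 4)) = t(1) = 2.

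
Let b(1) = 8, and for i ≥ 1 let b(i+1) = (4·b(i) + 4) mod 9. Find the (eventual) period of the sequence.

We have b(1) = 8; b(2) = 0; b(3) = 4; b(4) = 2; b(5) = 3; b(6) = 7; b(7) = 5; b(8) = 6; b(9) = 1; b(10) = 8.
Since b(10) = b(1) = 8, the sequence is periodic with period 9.

9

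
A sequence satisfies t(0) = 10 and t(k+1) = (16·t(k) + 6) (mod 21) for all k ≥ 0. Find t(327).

10

t(0) = 10,  t(1) = 19,  t(2) = 16,  t(3) = 10.
The sequence repeats with period 3.
(327 - 0) mod 3 = 0, so t(327) = t(0) = 10.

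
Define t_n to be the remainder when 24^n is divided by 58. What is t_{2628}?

20

t_1 = 24,  t_2 = 54,  t_3 = 20,  t_4 = 16,  t_5 = 36,  t_6 = 52,  t_7 = 30,  t_8 = 24.
Since t_8 = t_1 = 24, the sequence is periodic with period 7.
So t_{2628} = t_{1 + ((2628-1) mod 7)} = t_3 = 20.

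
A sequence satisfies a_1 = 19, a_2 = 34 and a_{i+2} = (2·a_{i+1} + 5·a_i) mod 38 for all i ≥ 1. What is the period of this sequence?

We have a_1 = 19; a_2 = 34; a_3 = 11; a_4 = 2; a_5 = 21; a_6 = 14; a_7 = 19; a_8 = 32; a_9 = 7; a_{10} = 22; a_{11} = 3; a_{12} = 2; a_{13} = 19; a_{14} = 10; a_{15} = 1; a_{16} = 14; a_{17} = 33; a_{18} = 22; a_{19} = 19; a_{20} = 34.
Since (a_{19}, a_{20}) = (a_1, a_2) = (19, 34) (two consecutive terms determine the rest), the sequence is periodic with period 18.

18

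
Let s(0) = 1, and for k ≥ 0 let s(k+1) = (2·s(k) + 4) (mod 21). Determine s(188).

16

Computing terms: s(0) = 1, s(1) = 6, s(2) = 16, s(3) = 15, s(4) = 13, s(5) = 9, s(6) = 1.
The sequence repeats with period 6.
(188 - 0) mod 6 = 2, so s(188) = s(2) = 16.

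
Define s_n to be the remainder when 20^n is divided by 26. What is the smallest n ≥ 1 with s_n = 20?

Listing terms: s_0 = 1; s_1 = 20; s_2 = 10; s_3 = 18; s_4 = 22; s_5 = 24; s_6 = 12; s_7 = 6; s_8 = 16; s_9 = 8; s_{10} = 4; s_{11} = 2; s_{12} = 14; s_{13} = 20.
Since s_{13} = s_1 = 20, the sequence is eventually periodic: after a pre-period of length 1 it cycles with period 12.
The value 20 first appears (with n ≥ 1) at s_1.

1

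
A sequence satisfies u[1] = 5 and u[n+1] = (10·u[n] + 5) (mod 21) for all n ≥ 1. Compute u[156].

u[1] = 5; u[2] = 13; u[3] = 9; u[4] = 11; u[5] = 10; u[6] = 0; u[7] = 5.
The sequence repeats with period 6.
So u[156] = u[1 + ((156-1) mod 6)] = u[6] = 0.

0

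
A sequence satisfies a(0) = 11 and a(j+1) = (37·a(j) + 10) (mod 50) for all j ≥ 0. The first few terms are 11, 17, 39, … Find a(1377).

47

Computing terms: a(0) = 11; a(1) = 17; a(2) = 39; a(3) = 3; a(4) = 21; a(5) = 37; a(6) = 29; a(7) = 33; a(8) = 31; a(9) = 7; a(10) = 19; a(11) = 13; a(12) = 41; a(13) = 27; a(14) = 9; a(15) = 43; a(16) = 1; a(17) = 47; a(18) = 49; a(19) = 23; a(20) = 11.
Since a(20) = a(0) = 11, the sequence is periodic with period 20.
(1377 - 0) mod 20 = 17, so a(1377) = a(17) = 47.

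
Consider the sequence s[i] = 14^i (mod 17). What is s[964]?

13

s[0] = 1; s[1] = 14; s[2] = 9; s[3] = 7; s[4] = 13; s[5] = 12; s[6] = 15; s[7] = 6; s[8] = 16; s[9] = 3; s[10] = 8; s[11] = 10; s[12] = 4; s[13] = 5; s[14] = 2; s[15] = 11; s[16] = 1.
The sequence repeats with period 16.
So s[964] = s[0 + ((964-0) mod 16)] = s[4] = 13.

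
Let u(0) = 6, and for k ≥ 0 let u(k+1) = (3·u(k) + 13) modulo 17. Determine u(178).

4

u(0) = 6,  u(1) = 14,  u(2) = 4,  u(3) = 8,  u(4) = 3,  u(5) = 5,  u(6) = 11,  u(7) = 12,  u(8) = 15,  u(9) = 7,  u(10) = 0,  u(11) = 13,  u(12) = 1,  u(13) = 16,  u(14) = 10,  u(15) = 9,  u(16) = 6.
Since u(16) = u(0) = 6, the sequence is periodic with period 16.
So u(178) = u(0 + ((178-0) mod 16)) = u(2) = 4.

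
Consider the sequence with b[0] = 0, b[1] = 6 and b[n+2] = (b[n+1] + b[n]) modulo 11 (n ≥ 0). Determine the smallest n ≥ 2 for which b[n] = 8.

Listing terms: b[0] = 0,  b[1] = 6,  b[2] = 6,  b[3] = 1,  b[4] = 7,  b[5] = 8,  b[6] = 4,  b[7] = 1,  b[8] = 5,  b[9] = 6,  b[10] = 0,  b[11] = 6.
Since (b[10], b[11]) = (b[0], b[1]) = (0, 6) (two consecutive terms determine the rest), the sequence is periodic with period 10.
The value 8 first appears (with n ≥ 2) at b[5].

5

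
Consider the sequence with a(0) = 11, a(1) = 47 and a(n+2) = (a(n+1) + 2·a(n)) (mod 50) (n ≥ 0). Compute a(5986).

Computing terms: a(0) = 11; a(1) = 47; a(2) = 19; a(3) = 13; a(4) = 1; a(5) = 27; a(6) = 29; a(7) = 33; a(8) = 41; a(9) = 7; a(10) = 39; a(11) = 3; a(12) = 31; a(13) = 37; a(14) = 49; a(15) = 23; a(16) = 21; a(17) = 17; a(18) = 9; a(19) = 43; a(20) = 11; a(21) = 47.
The sequence repeats with period 20.
(5986 - 0) mod 20 = 6, so a(5986) = a(6) = 29.

29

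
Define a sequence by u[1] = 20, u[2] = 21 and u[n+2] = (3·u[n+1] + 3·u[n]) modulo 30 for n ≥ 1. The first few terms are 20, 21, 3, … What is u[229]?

0

Computing terms: u[1] = 20,  u[2] = 21,  u[3] = 3,  u[4] = 12,  u[5] = 15,  u[6] = 21,  u[7] = 18,  u[8] = 27,  u[9] = 15,  u[10] = 6,  u[11] = 3,  u[12] = 27,  u[13] = 0,  u[14] = 21,  u[15] = 3.
Since (u[14], u[15]) = (u[2], u[3]) = (21, 3) (two consecutive terms determine the rest), the sequence is eventually periodic: after a pre-period of length 1 it cycles with period 12.
For n ≥ 2, u[n] depends only on (n - 2) mod 12. (229 - 2) mod 12 = 11, so u[229] = u[13] = 0.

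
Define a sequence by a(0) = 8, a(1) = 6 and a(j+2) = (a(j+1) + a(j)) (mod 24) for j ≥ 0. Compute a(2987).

We have a(0) = 8; a(1) = 6; a(2) = 14; a(3) = 20; a(4) = 10; a(5) = 6; a(6) = 16; a(7) = 22; a(8) = 14; a(9) = 12; a(10) = 2; a(11) = 14; a(12) = 16; a(13) = 6; a(14) = 22; a(15) = 4; a(16) = 2; a(17) = 6; a(18) = 8; a(19) = 14; a(20) = 22; a(21) = 12; a(22) = 10; a(23) = 22; a(24) = 8; a(25) = 6.
The sequence repeats with period 24.
So a(2987) = a(0 + ((2987-0) mod 24)) = a(11) = 14.

14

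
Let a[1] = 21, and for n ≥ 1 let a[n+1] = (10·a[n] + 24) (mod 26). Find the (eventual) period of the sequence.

6

a[1] = 21; a[2] = 0; a[3] = 24; a[4] = 4; a[5] = 12; a[6] = 14; a[7] = 8; a[8] = 0.
Since a[8] = a[2] = 0, the sequence is eventually periodic: after a pre-period of length 1 it cycles with period 6.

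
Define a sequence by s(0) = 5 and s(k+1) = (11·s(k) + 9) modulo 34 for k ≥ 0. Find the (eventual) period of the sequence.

16

We have s(0) = 5, s(1) = 30, s(2) = 33, s(3) = 32, s(4) = 21, s(5) = 2, s(6) = 31, s(7) = 10, s(8) = 17, s(9) = 26, s(10) = 23, s(11) = 24, s(12) = 1, s(13) = 20, s(14) = 25, s(15) = 12, s(16) = 5.
Since s(16) = s(0) = 5, the sequence is periodic with period 16.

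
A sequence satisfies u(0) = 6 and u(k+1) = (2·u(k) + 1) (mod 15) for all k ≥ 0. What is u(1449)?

Computing terms: u(0) = 6, u(1) = 13, u(2) = 12, u(3) = 10, u(4) = 6.
Since u(4) = u(0) = 6, the sequence is periodic with period 4.
(1449 - 0) mod 4 = 1, so u(1449) = u(1) = 13.

13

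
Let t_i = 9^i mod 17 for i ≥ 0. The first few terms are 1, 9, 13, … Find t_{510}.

Listing terms: t_0 = 1; t_1 = 9; t_2 = 13; t_3 = 15; t_4 = 16; t_5 = 8; t_6 = 4; t_7 = 2; t_8 = 1.
The sequence repeats with period 8.
So t_{510} = t_{0 + ((510-0) mod 8)} = t_6 = 4.

4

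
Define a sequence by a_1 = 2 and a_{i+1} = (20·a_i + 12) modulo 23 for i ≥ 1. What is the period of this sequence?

22

Computing terms: a_1 = 2, a_2 = 6, a_3 = 17, a_4 = 7, a_5 = 14, a_6 = 16, a_7 = 10, a_8 = 5, a_9 = 20, a_{10} = 21, a_{11} = 18, a_{12} = 4, a_{13} = 0, a_{14} = 12, a_{15} = 22, a_{16} = 15, a_{17} = 13, a_{18} = 19, a_{19} = 1, a_{20} = 9, a_{21} = 8, a_{22} = 11, a_{23} = 2.
Since a_{23} = a_1 = 2, the sequence is periodic with period 22.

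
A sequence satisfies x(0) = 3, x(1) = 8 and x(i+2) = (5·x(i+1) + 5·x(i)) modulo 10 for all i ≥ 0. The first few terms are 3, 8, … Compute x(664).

Listing terms: x(0) = 3,  x(1) = 8,  x(2) = 5,  x(3) = 5,  x(4) = 0,  x(5) = 5,  x(6) = 5.
Since (x(5), x(6)) = (x(2), x(3)) = (5, 5) (two consecutive terms determine the rest), the sequence is eventually periodic: after a pre-period of length 2 it cycles with period 3.
For i ≥ 2, x(i) depends only on (i - 2) mod 3. (664 - 2) mod 3 = 2, so x(664) = x(4) = 0.

0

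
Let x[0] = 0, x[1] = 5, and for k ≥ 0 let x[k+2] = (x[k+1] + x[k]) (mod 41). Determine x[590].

We have x[0] = 0, x[1] = 5, x[2] = 5, x[3] = 10, x[4] = 15, x[5] = 25, x[6] = 40, x[7] = 24, x[8] = 23, x[9] = 6, x[10] = 29, x[11] = 35, x[12] = 23, x[13] = 17, x[14] = 40, x[15] = 16, x[16] = 15, x[17] = 31, x[18] = 5, x[19] = 36, x[20] = 0, x[21] = 36, x[22] = 36, x[23] = 31, x[24] = 26, x[25] = 16, x[26] = 1, x[27] = 17, x[28] = 18, x[29] = 35, x[30] = 12, x[31] = 6, x[32] = 18, x[33] = 24, x[34] = 1, x[35] = 25, x[36] = 26, x[37] = 10, x[38] = 36, x[39] = 5, x[40] = 0, x[41] = 5.
The sequence repeats with period 40.
So x[590] = x[0 + ((590-0) mod 40)] = x[30] = 12.

12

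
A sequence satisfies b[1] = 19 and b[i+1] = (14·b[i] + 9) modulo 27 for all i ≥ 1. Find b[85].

We have b[1] = 19,  b[2] = 5,  b[3] = 25,  b[4] = 8,  b[5] = 13,  b[6] = 2,  b[7] = 10,  b[8] = 14,  b[9] = 16,  b[10] = 17,  b[11] = 4,  b[12] = 11,  b[13] = 1,  b[14] = 23,  b[15] = 7,  b[16] = 26,  b[17] = 22,  b[18] = 20,  b[19] = 19.
Since b[19] = b[1] = 19, the sequence is periodic with period 18.
(85 - 1) mod 18 = 12, so b[85] = b[13] = 1.

1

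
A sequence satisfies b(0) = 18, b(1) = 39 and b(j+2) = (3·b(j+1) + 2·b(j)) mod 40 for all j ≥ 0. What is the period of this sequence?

24

We have b(0) = 18,  b(1) = 39,  b(2) = 33,  b(3) = 17,  b(4) = 37,  b(5) = 25,  b(6) = 29,  b(7) = 17,  b(8) = 29,  b(9) = 1,  b(10) = 21,  b(11) = 25,  b(12) = 37,  b(13) = 1,  b(14) = 37,  b(15) = 33,  b(16) = 13,  b(17) = 25,  b(18) = 21,  b(19) = 33,  b(20) = 21,  b(21) = 9,  b(22) = 29,  b(23) = 25,  b(24) = 13,  b(25) = 9,  b(26) = 13,  b(27) = 17,  b(28) = 37.
Since (b(27), b(28)) = (b(3), b(4)) = (17, 37) (two consecutive terms determine the rest), the sequence is eventually periodic: after a pre-period of length 3 it cycles with period 24.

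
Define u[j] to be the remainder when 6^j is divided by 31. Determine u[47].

u[0] = 1, u[1] = 6, u[2] = 5, u[3] = 30, u[4] = 25, u[5] = 26, u[6] = 1.
The sequence repeats with period 6.
So u[47] = u[0 + ((47-0) mod 6)] = u[5] = 26.

26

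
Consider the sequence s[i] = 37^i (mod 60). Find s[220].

1

Listing terms: s[0] = 1,  s[1] = 37,  s[2] = 49,  s[3] = 13,  s[4] = 1.
The sequence repeats with period 4.
So s[220] = s[0 + ((220-0) mod 4)] = s[0] = 1.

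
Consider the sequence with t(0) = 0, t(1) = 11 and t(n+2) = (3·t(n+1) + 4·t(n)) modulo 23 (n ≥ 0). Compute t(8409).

Listing terms: t(0) = 0; t(1) = 11; t(2) = 10; t(3) = 5; t(4) = 9; t(5) = 1; t(6) = 16; t(7) = 6; t(8) = 13; t(9) = 17; t(10) = 11; t(11) = 9; t(12) = 2; t(13) = 19; t(14) = 19; t(15) = 18; t(16) = 15; t(17) = 2; t(18) = 20; t(19) = 22; t(20) = 8; t(21) = 20; t(22) = 0; t(23) = 11.
Since (t(22), t(23)) = (t(0), t(1)) = (0, 11) (two consecutive terms determine the rest), the sequence is periodic with period 22.
(8409 - 0) mod 22 = 5, so t(8409) = t(5) = 1.

1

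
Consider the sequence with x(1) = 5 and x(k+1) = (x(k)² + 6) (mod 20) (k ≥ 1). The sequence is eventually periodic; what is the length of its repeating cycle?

3

Listing terms: x(1) = 5, x(2) = 11, x(3) = 7, x(4) = 15, x(5) = 11.
Since x(5) = x(2) = 11, the sequence is eventually periodic: after a pre-period of length 1 it cycles with period 3.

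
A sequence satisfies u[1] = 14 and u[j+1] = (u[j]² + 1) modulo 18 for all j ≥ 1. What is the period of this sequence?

u[1] = 14,  u[2] = 17,  u[3] = 2,  u[4] = 5,  u[5] = 8,  u[6] = 11,  u[7] = 14.
The sequence repeats with period 6.

6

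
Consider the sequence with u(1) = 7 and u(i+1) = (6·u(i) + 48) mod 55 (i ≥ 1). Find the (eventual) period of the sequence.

10

Listing terms: u(1) = 7; u(2) = 35; u(3) = 38; u(4) = 1; u(5) = 54; u(6) = 42; u(7) = 25; u(8) = 33; u(9) = 26; u(10) = 39; u(11) = 7.
The sequence repeats with period 10.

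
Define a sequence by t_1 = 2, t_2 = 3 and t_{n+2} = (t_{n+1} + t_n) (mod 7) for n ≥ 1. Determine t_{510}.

Computing terms: t_1 = 2, t_2 = 3, t_3 = 5, t_4 = 1, t_5 = 6, t_6 = 0, t_7 = 6, t_8 = 6, t_9 = 5, t_{10} = 4, t_{11} = 2, t_{12} = 6, t_{13} = 1, t_{14} = 0, t_{15} = 1, t_{16} = 1, t_{17} = 2, t_{18} = 3.
Since (t_{17}, t_{18}) = (t_1, t_2) = (2, 3) (two consecutive terms determine the rest), the sequence is periodic with period 16.
So t_{510} = t_{1 + ((510-1) mod 16)} = t_{14} = 0.

0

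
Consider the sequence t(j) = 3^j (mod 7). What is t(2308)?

4

t(1) = 3; t(2) = 2; t(3) = 6; t(4) = 4; t(5) = 5; t(6) = 1; t(7) = 3.
Since t(7) = t(1) = 3, the sequence is periodic with period 6.
So t(2308) = t(1 + ((2308-1) mod 6)) = t(4) = 4.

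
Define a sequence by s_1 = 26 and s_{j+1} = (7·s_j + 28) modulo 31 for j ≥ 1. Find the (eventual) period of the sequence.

Listing terms: s_1 = 26, s_2 = 24, s_3 = 10, s_4 = 5, s_5 = 1, s_6 = 4, s_7 = 25, s_8 = 17, s_9 = 23, s_{10} = 3, s_{11} = 18, s_{12} = 30, s_{13} = 21, s_{14} = 20, s_{15} = 13, s_{16} = 26.
Since s_{16} = s_1 = 26, the sequence is periodic with period 15.

15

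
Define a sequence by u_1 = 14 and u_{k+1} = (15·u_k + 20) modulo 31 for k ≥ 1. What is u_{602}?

Computing terms: u_1 = 14,  u_2 = 13,  u_3 = 29,  u_4 = 21,  u_5 = 25,  u_6 = 23,  u_7 = 24,  u_8 = 8,  u_9 = 16,  u_{10} = 12,  u_{11} = 14.
The sequence repeats with period 10.
(602 - 1) mod 10 = 1, so u_{602} = u_2 = 13.

13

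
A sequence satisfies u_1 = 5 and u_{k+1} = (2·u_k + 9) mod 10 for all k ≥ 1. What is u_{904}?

Computing terms: u_1 = 5,  u_2 = 9,  u_3 = 7,  u_4 = 3,  u_5 = 5.
The sequence repeats with period 4.
So u_{904} = u_{1 + ((904-1) mod 4)} = u_4 = 3.

3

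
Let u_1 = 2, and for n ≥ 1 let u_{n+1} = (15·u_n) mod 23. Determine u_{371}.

1

Listing terms: u_1 = 2,  u_2 = 7,  u_3 = 13,  u_4 = 11,  u_5 = 4,  u_6 = 14,  u_7 = 3,  u_8 = 22,  u_9 = 8,  u_{10} = 5,  u_{11} = 6,  u_{12} = 21,  u_{13} = 16,  u_{14} = 10,  u_{15} = 12,  u_{16} = 19,  u_{17} = 9,  u_{18} = 20,  u_{19} = 1,  u_{20} = 15,  u_{21} = 18,  u_{22} = 17,  u_{23} = 2.
Since u_{23} = u_1 = 2, the sequence is periodic with period 22.
(371 - 1) mod 22 = 18, so u_{371} = u_{19} = 1.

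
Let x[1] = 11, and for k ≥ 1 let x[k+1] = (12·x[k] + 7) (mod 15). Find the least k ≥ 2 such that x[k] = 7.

4

x[1] = 11; x[2] = 4; x[3] = 10; x[4] = 7; x[5] = 1; x[6] = 4.
Since x[6] = x[2] = 4, the sequence is eventually periodic: after a pre-period of length 1 it cycles with period 4.
The value 7 first appears (with k ≥ 2) at x[4].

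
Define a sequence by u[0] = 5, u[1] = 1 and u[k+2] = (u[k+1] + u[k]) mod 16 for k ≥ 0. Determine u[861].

Computing terms: u[0] = 5; u[1] = 1; u[2] = 6; u[3] = 7; u[4] = 13; u[5] = 4; u[6] = 1; u[7] = 5; u[8] = 6; u[9] = 11; u[10] = 1; u[11] = 12; u[12] = 13; u[13] = 9; u[14] = 6; u[15] = 15; u[16] = 5; u[17] = 4; u[18] = 9; u[19] = 13; u[20] = 6; u[21] = 3; u[22] = 9; u[23] = 12; u[24] = 5; u[25] = 1.
The sequence repeats with period 24.
(861 - 0) mod 24 = 21, so u[861] = u[21] = 3.

3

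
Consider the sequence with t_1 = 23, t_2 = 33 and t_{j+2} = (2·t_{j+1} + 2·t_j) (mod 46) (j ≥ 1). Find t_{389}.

Listing terms: t_1 = 23,  t_2 = 33,  t_3 = 20,  t_4 = 14,  t_5 = 22,  t_6 = 26,  t_7 = 4,  t_8 = 14,  t_9 = 36,  t_{10} = 8,  t_{11} = 42,  t_{12} = 8,  t_{13} = 8,  t_{14} = 32,  t_{15} = 34,  t_{16} = 40,  t_{17} = 10,  t_{18} = 8,  t_{19} = 36,  t_{20} = 42,  t_{21} = 18,  t_{22} = 28,  t_{23} = 0,  t_{24} = 10,  t_{25} = 20,  t_{26} = 14.
Since (t_{25}, t_{26}) = (t_3, t_4) = (20, 14) (two consecutive terms determine the rest), the sequence is eventually periodic: after a pre-period of length 2 it cycles with period 22.
For j ≥ 3, t_j depends only on (j - 3) mod 22. (389 - 3) mod 22 = 12, so t_{389} = t_{15} = 34.

34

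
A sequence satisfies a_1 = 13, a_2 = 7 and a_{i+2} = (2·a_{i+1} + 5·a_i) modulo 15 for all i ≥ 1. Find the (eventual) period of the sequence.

a_1 = 13,  a_2 = 7,  a_3 = 4,  a_4 = 13,  a_5 = 1,  a_6 = 7,  a_7 = 4.
Since (a_6, a_7) = (a_2, a_3) = (7, 4) (two consecutive terms determine the rest), the sequence is eventually periodic: after a pre-period of length 1 it cycles with period 4.

4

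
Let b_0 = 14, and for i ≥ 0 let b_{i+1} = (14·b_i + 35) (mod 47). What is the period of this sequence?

23

Computing terms: b_0 = 14, b_1 = 43, b_2 = 26, b_3 = 23, b_4 = 28, b_5 = 4, b_6 = 44, b_7 = 40, b_8 = 31, b_9 = 46, b_{10} = 21, b_{11} = 0, b_{12} = 35, b_{13} = 8, b_{14} = 6, b_{15} = 25, b_{16} = 9, b_{17} = 20, b_{18} = 33, b_{19} = 27, b_{20} = 37, b_{21} = 36, b_{22} = 22, b_{23} = 14.
Since b_{23} = b_0 = 14, the sequence is periodic with period 23.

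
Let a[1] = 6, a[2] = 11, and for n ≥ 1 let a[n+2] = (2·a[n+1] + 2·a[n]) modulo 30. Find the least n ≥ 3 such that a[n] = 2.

We have a[1] = 6, a[2] = 11, a[3] = 4, a[4] = 0, a[5] = 8, a[6] = 16, a[7] = 18, a[8] = 8, a[9] = 22, a[10] = 0, a[11] = 14, a[12] = 28, a[13] = 24, a[14] = 14, a[15] = 16, a[16] = 0, a[17] = 2, a[18] = 4, a[19] = 12, a[20] = 2, a[21] = 28, a[22] = 0, a[23] = 26, a[24] = 22, a[25] = 6, a[26] = 26, a[27] = 4, a[28] = 0.
Since (a[27], a[28]) = (a[3], a[4]) = (4, 0) (two consecutive terms determine the rest), the sequence is eventually periodic: after a pre-period of length 2 it cycles with period 24.
The value 2 first appears (with n ≥ 3) at a[17].

17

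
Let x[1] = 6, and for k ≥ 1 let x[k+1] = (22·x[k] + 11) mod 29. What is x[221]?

Computing terms: x[1] = 6,  x[2] = 27,  x[3] = 25,  x[4] = 10,  x[5] = 28,  x[6] = 18,  x[7] = 1,  x[8] = 4,  x[9] = 12,  x[10] = 14,  x[11] = 0,  x[12] = 11,  x[13] = 21,  x[14] = 9,  x[15] = 6.
The sequence repeats with period 14.
So x[221] = x[1 + ((221-1) mod 14)] = x[11] = 0.

0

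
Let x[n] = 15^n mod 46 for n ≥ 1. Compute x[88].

x[1] = 15, x[2] = 41, x[3] = 17, x[4] = 25, x[5] = 7, x[6] = 13, x[7] = 11, x[8] = 27, x[9] = 37, x[10] = 3, x[11] = 45, x[12] = 31, x[13] = 5, x[14] = 29, x[15] = 21, x[16] = 39, x[17] = 33, x[18] = 35, x[19] = 19, x[20] = 9, x[21] = 43, x[22] = 1, x[23] = 15.
Since x[23] = x[1] = 15, the sequence is periodic with period 22.
So x[88] = x[1 + ((88-1) mod 22)] = x[22] = 1.

1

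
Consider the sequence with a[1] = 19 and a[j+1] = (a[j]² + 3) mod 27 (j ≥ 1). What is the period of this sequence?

6

We have a[1] = 19; a[2] = 13; a[3] = 10; a[4] = 22; a[5] = 1; a[6] = 4; a[7] = 19.
Since a[7] = a[1] = 19, the sequence is periodic with period 6.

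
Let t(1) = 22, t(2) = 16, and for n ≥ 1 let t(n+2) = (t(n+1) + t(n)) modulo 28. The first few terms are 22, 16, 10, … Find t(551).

0

Listing terms: t(1) = 22,  t(2) = 16,  t(3) = 10,  t(4) = 26,  t(5) = 8,  t(6) = 6,  t(7) = 14,  t(8) = 20,  t(9) = 6,  t(10) = 26,  t(11) = 4,  t(12) = 2,  t(13) = 6,  t(14) = 8,  t(15) = 14,  t(16) = 22,  t(17) = 8,  t(18) = 2,  t(19) = 10,  t(20) = 12,  t(21) = 22,  t(22) = 6,  t(23) = 0,  t(24) = 6,  t(25) = 6,  t(26) = 12,  t(27) = 18,  t(28) = 2,  t(29) = 20,  t(30) = 22,  t(31) = 14,  t(32) = 8,  t(33) = 22,  t(34) = 2,  t(35) = 24,  t(36) = 26,  t(37) = 22,  t(38) = 20,  t(39) = 14,  t(40) = 6,  t(41) = 20,  t(42) = 26,  t(43) = 18,  t(44) = 16,  t(45) = 6,  t(46) = 22,  t(47) = 0,  t(48) = 22,  t(49) = 22,  t(50) = 16.
Since (t(49), t(50)) = (t(1), t(2)) = (22, 16) (two consecutive terms determine the rest), the sequence is periodic with period 48.
So t(551) = t(1 + ((551-1) mod 48)) = t(23) = 0.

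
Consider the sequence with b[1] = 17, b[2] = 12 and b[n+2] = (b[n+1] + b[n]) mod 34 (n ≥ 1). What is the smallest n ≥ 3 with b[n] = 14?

Listing terms: b[1] = 17; b[2] = 12; b[3] = 29; b[4] = 7; b[5] = 2; b[6] = 9; b[7] = 11; b[8] = 20; b[9] = 31; b[10] = 17; b[11] = 14; b[12] = 31; b[13] = 11; b[14] = 8; b[15] = 19; b[16] = 27; b[17] = 12; b[18] = 5; b[19] = 17; b[20] = 22; b[21] = 5; b[22] = 27; b[23] = 32; b[24] = 25; b[25] = 23; b[26] = 14; b[27] = 3; b[28] = 17; b[29] = 20; b[30] = 3; b[31] = 23; b[32] = 26; b[33] = 15; b[34] = 7; b[35] = 22; b[36] = 29; b[37] = 17; b[38] = 12.
The sequence repeats with period 36.
The value 14 first appears (with n ≥ 3) at b[11].

11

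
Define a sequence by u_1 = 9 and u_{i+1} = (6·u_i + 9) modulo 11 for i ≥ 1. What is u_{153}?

Computing terms: u_1 = 9; u_2 = 8; u_3 = 2; u_4 = 10; u_5 = 3; u_6 = 5; u_7 = 6; u_8 = 1; u_9 = 4; u_{10} = 0; u_{11} = 9.
Since u_{11} = u_1 = 9, the sequence is periodic with period 10.
So u_{153} = u_{1 + ((153-1) mod 10)} = u_3 = 2.

2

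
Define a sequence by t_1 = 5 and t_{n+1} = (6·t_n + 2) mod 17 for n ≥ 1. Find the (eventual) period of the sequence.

t_1 = 5; t_2 = 15; t_3 = 7; t_4 = 10; t_5 = 11; t_6 = 0; t_7 = 2; t_8 = 14; t_9 = 1; t_{10} = 8; t_{11} = 16; t_{12} = 13; t_{13} = 12; t_{14} = 6; t_{15} = 4; t_{16} = 9; t_{17} = 5.
Since t_{17} = t_1 = 5, the sequence is periodic with period 16.

16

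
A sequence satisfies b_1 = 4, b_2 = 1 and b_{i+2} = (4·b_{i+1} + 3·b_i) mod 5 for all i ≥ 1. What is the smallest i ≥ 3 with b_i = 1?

Computing terms: b_1 = 4,  b_2 = 1,  b_3 = 1,  b_4 = 2,  b_5 = 1,  b_6 = 0,  b_7 = 3,  b_8 = 2,  b_9 = 2,  b_{10} = 4,  b_{11} = 2,  b_{12} = 0,  b_{13} = 1,  b_{14} = 4,  b_{15} = 4,  b_{16} = 3,  b_{17} = 4,  b_{18} = 0,  b_{19} = 2,  b_{20} = 3,  b_{21} = 3,  b_{22} = 1,  b_{23} = 3,  b_{24} = 0,  b_{25} = 4,  b_{26} = 1.
The sequence repeats with period 24.
The value 1 first appears (with i ≥ 3) at b_3.

3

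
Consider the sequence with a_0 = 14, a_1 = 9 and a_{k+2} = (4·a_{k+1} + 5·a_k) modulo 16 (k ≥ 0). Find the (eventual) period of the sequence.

8

Computing terms: a_0 = 14; a_1 = 9; a_2 = 10; a_3 = 5; a_4 = 6; a_5 = 1; a_6 = 2; a_7 = 13; a_8 = 14; a_9 = 9.
The sequence repeats with period 8.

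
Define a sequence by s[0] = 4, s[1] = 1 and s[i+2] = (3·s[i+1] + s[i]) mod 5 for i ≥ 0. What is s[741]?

We have s[0] = 4, s[1] = 1, s[2] = 2, s[3] = 2, s[4] = 3, s[5] = 1, s[6] = 1, s[7] = 4, s[8] = 3, s[9] = 3, s[10] = 2, s[11] = 4, s[12] = 4, s[13] = 1.
The sequence repeats with period 12.
So s[741] = s[0 + ((741-0) mod 12)] = s[9] = 3.

3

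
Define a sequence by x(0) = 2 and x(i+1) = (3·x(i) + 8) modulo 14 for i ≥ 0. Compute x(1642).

6

We have x(0) = 2; x(1) = 0; x(2) = 8; x(3) = 4; x(4) = 6; x(5) = 12; x(6) = 2.
The sequence repeats with period 6.
So x(1642) = x(0 + ((1642-0) mod 6)) = x(4) = 6.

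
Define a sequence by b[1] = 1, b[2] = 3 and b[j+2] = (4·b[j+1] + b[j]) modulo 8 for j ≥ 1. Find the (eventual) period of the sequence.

We have b[1] = 1,  b[2] = 3,  b[3] = 5,  b[4] = 7,  b[5] = 1,  b[6] = 3.
Since (b[5], b[6]) = (b[1], b[2]) = (1, 3) (two consecutive terms determine the rest), the sequence is periodic with period 4.

4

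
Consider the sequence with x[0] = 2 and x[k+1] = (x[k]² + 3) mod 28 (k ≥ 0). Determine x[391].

We have x[0] = 2; x[1] = 7; x[2] = 24; x[3] = 19; x[4] = 0; x[5] = 3; x[6] = 12; x[7] = 7.
Since x[7] = x[1] = 7, the sequence is eventually periodic: after a pre-period of length 1 it cycles with period 6.
For k ≥ 1, x[k] depends only on (k - 1) mod 6. (391 - 1) mod 6 = 0, so x[391] = x[1] = 7.

7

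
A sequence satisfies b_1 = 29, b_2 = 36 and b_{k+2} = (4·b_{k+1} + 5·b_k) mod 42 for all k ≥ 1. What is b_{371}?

b_1 = 29,  b_2 = 36,  b_3 = 37,  b_4 = 34,  b_5 = 27,  b_6 = 26,  b_7 = 29,  b_8 = 36.
Since (b_7, b_8) = (b_1, b_2) = (29, 36) (two consecutive terms determine the rest), the sequence is periodic with period 6.
(371 - 1) mod 6 = 4, so b_{371} = b_5 = 27.

27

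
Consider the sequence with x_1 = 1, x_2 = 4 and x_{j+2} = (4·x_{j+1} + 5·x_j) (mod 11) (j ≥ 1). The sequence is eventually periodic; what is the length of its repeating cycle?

Computing terms: x_1 = 1; x_2 = 4; x_3 = 10; x_4 = 5; x_5 = 4; x_6 = 8; x_7 = 8; x_8 = 6; x_9 = 9; x_{10} = 0; x_{11} = 1; x_{12} = 4.
Since (x_{11}, x_{12}) = (x_1, x_2) = (1, 4) (two consecutive terms determine the rest), the sequence is periodic with period 10.

10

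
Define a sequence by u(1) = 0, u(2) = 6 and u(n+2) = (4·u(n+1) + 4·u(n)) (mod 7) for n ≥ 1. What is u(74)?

u(1) = 0, u(2) = 6, u(3) = 3, u(4) = 1, u(5) = 2, u(6) = 5, u(7) = 0, u(8) = 6.
The sequence repeats with period 6.
(74 - 1) mod 6 = 1, so u(74) = u(2) = 6.

6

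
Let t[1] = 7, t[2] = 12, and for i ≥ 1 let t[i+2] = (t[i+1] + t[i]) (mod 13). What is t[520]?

1

t[1] = 7,  t[2] = 12,  t[3] = 6,  t[4] = 5,  t[5] = 11,  t[6] = 3,  t[7] = 1,  t[8] = 4,  t[9] = 5,  t[10] = 9,  t[11] = 1,  t[12] = 10,  t[13] = 11,  t[14] = 8,  t[15] = 6,  t[16] = 1,  t[17] = 7,  t[18] = 8,  t[19] = 2,  t[20] = 10,  t[21] = 12,  t[22] = 9,  t[23] = 8,  t[24] = 4,  t[25] = 12,  t[26] = 3,  t[27] = 2,  t[28] = 5,  t[29] = 7,  t[30] = 12.
The sequence repeats with period 28.
So t[520] = t[1 + ((520-1) mod 28)] = t[16] = 1.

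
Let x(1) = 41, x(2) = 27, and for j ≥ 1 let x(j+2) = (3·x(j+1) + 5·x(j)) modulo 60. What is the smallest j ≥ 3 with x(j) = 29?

5

x(1) = 41, x(2) = 27, x(3) = 46, x(4) = 33, x(5) = 29, x(6) = 12, x(7) = 1, x(8) = 3, x(9) = 14, x(10) = 57, x(11) = 1, x(12) = 48, x(13) = 29, x(14) = 27, x(15) = 46.
Since (x(14), x(15)) = (x(2), x(3)) = (27, 46) (two consecutive terms determine the rest), the sequence is eventually periodic: after a pre-period of length 1 it cycles with period 12.
The value 29 first appears (with j ≥ 3) at x(5).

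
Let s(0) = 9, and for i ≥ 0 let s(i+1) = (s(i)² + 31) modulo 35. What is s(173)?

10

s(0) = 9,  s(1) = 7,  s(2) = 10,  s(3) = 26,  s(4) = 7.
Since s(4) = s(1) = 7, the sequence is eventually periodic: after a pre-period of length 1 it cycles with period 3.
For i ≥ 1, s(i) depends only on (i - 1) mod 3. (173 - 1) mod 3 = 1, so s(173) = s(2) = 10.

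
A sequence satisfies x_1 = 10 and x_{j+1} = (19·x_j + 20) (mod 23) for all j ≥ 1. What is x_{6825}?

22

x_1 = 10; x_2 = 3; x_3 = 8; x_4 = 11; x_5 = 22; x_6 = 1; x_7 = 16; x_8 = 2; x_9 = 12; x_{10} = 18; x_{11} = 17; x_{12} = 21; x_{13} = 5; x_{14} = 0; x_{15} = 20; x_{16} = 9; x_{17} = 7; x_{18} = 15; x_{19} = 6; x_{20} = 19; x_{21} = 13; x_{22} = 14; x_{23} = 10.
Since x_{23} = x_1 = 10, the sequence is periodic with period 22.
(6825 - 1) mod 22 = 4, so x_{6825} = x_5 = 22.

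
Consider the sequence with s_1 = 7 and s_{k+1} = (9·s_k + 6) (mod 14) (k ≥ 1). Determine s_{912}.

11

s_1 = 7; s_2 = 13; s_3 = 11; s_4 = 7.
The sequence repeats with period 3.
So s_{912} = s_{1 + ((912-1) mod 3)} = s_3 = 11.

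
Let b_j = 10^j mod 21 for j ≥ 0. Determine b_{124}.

Listing terms: b_0 = 1; b_1 = 10; b_2 = 16; b_3 = 13; b_4 = 4; b_5 = 19; b_6 = 1.
The sequence repeats with period 6.
So b_{124} = b_{0 + ((124-0) mod 6)} = b_4 = 4.

4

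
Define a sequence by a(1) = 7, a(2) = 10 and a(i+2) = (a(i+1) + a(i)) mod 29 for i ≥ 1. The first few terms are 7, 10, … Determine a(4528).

a(1) = 7; a(2) = 10; a(3) = 17; a(4) = 27; a(5) = 15; a(6) = 13; a(7) = 28; a(8) = 12; a(9) = 11; a(10) = 23; a(11) = 5; a(12) = 28; a(13) = 4; a(14) = 3; a(15) = 7; a(16) = 10.
The sequence repeats with period 14.
(4528 - 1) mod 14 = 5, so a(4528) = a(6) = 13.

13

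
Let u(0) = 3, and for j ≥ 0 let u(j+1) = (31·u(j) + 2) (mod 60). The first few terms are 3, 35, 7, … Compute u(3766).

35

u(0) = 3; u(1) = 35; u(2) = 7; u(3) = 39; u(4) = 11; u(5) = 43; u(6) = 15; u(7) = 47; u(8) = 19; u(9) = 51; u(10) = 23; u(11) = 55; u(12) = 27; u(13) = 59; u(14) = 31; u(15) = 3.
The sequence repeats with period 15.
So u(3766) = u(0 + ((3766-0) mod 15)) = u(1) = 35.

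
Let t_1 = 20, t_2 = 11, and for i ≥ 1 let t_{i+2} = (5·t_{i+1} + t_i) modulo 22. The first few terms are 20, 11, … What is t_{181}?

2

Computing terms: t_1 = 20,  t_2 = 11,  t_3 = 9,  t_4 = 12,  t_5 = 3,  t_6 = 5,  t_7 = 6,  t_8 = 13,  t_9 = 5,  t_{10} = 16,  t_{11} = 19,  t_{12} = 1,  t_{13} = 2,  t_{14} = 11,  t_{15} = 13,  t_{16} = 10,  t_{17} = 19,  t_{18} = 17,  t_{19} = 16,  t_{20} = 9,  t_{21} = 17,  t_{22} = 6,  t_{23} = 3,  t_{24} = 21,  t_{25} = 20,  t_{26} = 11.
The sequence repeats with period 24.
(181 - 1) mod 24 = 12, so t_{181} = t_{13} = 2.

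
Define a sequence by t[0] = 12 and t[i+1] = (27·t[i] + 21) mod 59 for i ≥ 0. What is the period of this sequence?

29

Listing terms: t[0] = 12; t[1] = 50; t[2] = 14; t[3] = 45; t[4] = 56; t[5] = 58; t[6] = 53; t[7] = 36; t[8] = 49; t[9] = 46; t[10] = 24; t[11] = 20; t[12] = 30; t[13] = 5; t[14] = 38; t[15] = 44; t[16] = 29; t[17] = 37; t[18] = 17; t[19] = 8; t[20] = 1; t[21] = 48; t[22] = 19; t[23] = 3; t[24] = 43; t[25] = 2; t[26] = 16; t[27] = 40; t[28] = 39; t[29] = 12.
Since t[29] = t[0] = 12, the sequence is periodic with period 29.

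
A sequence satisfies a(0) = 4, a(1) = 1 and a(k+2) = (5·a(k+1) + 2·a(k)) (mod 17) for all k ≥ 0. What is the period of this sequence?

We have a(0) = 4; a(1) = 1; a(2) = 13; a(3) = 16; a(4) = 4; a(5) = 1.
The sequence repeats with period 4.

4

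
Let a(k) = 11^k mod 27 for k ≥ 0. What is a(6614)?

22

Computing terms: a(0) = 1, a(1) = 11, a(2) = 13, a(3) = 8, a(4) = 7, a(5) = 23, a(6) = 10, a(7) = 2, a(8) = 22, a(9) = 26, a(10) = 16, a(11) = 14, a(12) = 19, a(13) = 20, a(14) = 4, a(15) = 17, a(16) = 25, a(17) = 5, a(18) = 1.
The sequence repeats with period 18.
(6614 - 0) mod 18 = 8, so a(6614) = a(8) = 22.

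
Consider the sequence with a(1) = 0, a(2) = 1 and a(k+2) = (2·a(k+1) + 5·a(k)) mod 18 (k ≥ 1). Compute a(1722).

a(1) = 0,  a(2) = 1,  a(3) = 2,  a(4) = 9,  a(5) = 10,  a(6) = 11,  a(7) = 0,  a(8) = 1.
The sequence repeats with period 6.
(1722 - 1) mod 6 = 5, so a(1722) = a(6) = 11.

11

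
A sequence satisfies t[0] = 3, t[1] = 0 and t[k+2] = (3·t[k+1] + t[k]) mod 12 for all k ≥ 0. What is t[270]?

We have t[0] = 3,  t[1] = 0,  t[2] = 3,  t[3] = 9,  t[4] = 6,  t[5] = 3,  t[6] = 3,  t[7] = 0.
Since (t[6], t[7]) = (t[0], t[1]) = (3, 0) (two consecutive terms determine the rest), the sequence is periodic with period 6.
(270 - 0) mod 6 = 0, so t[270] = t[0] = 3.

3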